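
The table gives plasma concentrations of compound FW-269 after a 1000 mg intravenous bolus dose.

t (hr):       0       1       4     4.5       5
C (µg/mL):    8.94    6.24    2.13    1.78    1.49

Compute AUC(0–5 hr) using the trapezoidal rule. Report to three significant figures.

AUC = 21.9 µg/mL·hr

Trapezoidal AUC_0→5:
  [0→1]: (8.94+6.24)/2 × 1 = 7.59
  [1→4]: (6.24+2.13)/2 × 3 = 12.555
  [4→4.5]: (2.13+1.78)/2 × 0.5 = 0.9775
  [4.5→5]: (1.78+1.49)/2 × 0.5 = 0.8175
  Sum = 21.94 µg/mL·hr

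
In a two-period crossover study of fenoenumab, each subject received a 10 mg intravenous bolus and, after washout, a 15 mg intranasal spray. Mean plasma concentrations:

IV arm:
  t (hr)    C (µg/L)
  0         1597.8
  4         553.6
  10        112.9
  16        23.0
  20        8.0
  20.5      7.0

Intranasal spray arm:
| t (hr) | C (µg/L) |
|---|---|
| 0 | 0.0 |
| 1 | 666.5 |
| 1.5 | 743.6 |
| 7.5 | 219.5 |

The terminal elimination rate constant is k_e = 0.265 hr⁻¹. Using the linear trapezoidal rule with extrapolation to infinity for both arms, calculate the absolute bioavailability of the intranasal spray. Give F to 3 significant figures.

F = 0.432

Trapezoidal AUC_0→20.5 (IV):
  [0→4]: (1597.8+553.6)/2 × 4 = 4302.8
  [4→10]: (553.6+112.9)/2 × 6 = 1999.5
  [10→16]: (112.9+23.0)/2 × 6 = 407.7
  [16→20]: (23.0+8.0)/2 × 4 = 62.0
  [20→20.5]: (8.0+7.0)/2 × 0.5 = 3.75
  Sum = 6775.75 µg/L·hr
IV tail: 7.0/0.265 = 26.415; AUC_iv,0→∞ = 6775.75 + 26.415 = 6802.165 µg/L·hr
Trapezoidal AUC_0→7.5 (intranasal spray):
  [0→1]: (0.0+666.5)/2 × 1 = 333.25
  [1→1.5]: (666.5+743.6)/2 × 0.5 = 352.525
  [1.5→7.5]: (743.6+219.5)/2 × 6 = 2889.3
  Sum = 3575.075 µg/L·hr
intranasal spray tail: 219.5/0.265 = 828.302; AUC_ev,0→∞ = 3575.075 + 828.302 = 4403.377 µg/L·hr
F = (AUC_ev/D_ev)/(AUC_iv/D_iv) = (4403.377/15)/(6802.165/10) = 293.558/680.2165 = 0.4316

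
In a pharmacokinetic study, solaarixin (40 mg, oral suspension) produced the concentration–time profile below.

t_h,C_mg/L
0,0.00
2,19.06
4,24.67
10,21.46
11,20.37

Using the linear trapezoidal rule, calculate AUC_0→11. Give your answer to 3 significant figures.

AUC = 222 mg/L·h

Trapezoidal AUC_0→11:
  [0→2]: (0.00+19.06)/2 × 2 = 19.06
  [2→4]: (19.06+24.67)/2 × 2 = 43.73
  [4→10]: (24.67+21.46)/2 × 6 = 138.39
  [10→11]: (21.46+20.37)/2 × 1 = 20.915
  Sum = 222.095 mg/L·h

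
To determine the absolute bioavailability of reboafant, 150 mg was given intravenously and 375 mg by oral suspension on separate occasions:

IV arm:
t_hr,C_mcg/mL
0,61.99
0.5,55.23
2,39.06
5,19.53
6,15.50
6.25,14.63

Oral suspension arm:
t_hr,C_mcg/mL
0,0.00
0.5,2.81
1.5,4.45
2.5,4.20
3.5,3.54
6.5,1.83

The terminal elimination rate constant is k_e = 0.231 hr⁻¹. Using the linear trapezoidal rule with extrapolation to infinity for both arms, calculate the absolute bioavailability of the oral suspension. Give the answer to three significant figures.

F = 0.0418

Trapezoidal AUC_0→6.25 (IV):
  [0→0.5]: (61.99+55.23)/2 × 0.5 = 29.305
  [0.5→2]: (55.23+39.06)/2 × 1.5 = 70.7175
  [2→5]: (39.06+19.53)/2 × 3 = 87.885
  [5→6]: (19.53+15.50)/2 × 1 = 17.515
  [6→6.25]: (15.50+14.63)/2 × 0.25 = 3.76625
  Sum = 209.18875 mcg/mL·hr
IV tail: 14.63/0.231 = 63.333; AUC_iv,0→∞ = 209.18875 + 63.333 = 272.52175 mcg/mL·hr
Trapezoidal AUC_0→6.5 (oral suspension):
  [0→0.5]: (0.00+2.81)/2 × 0.5 = 0.7025
  [0.5→1.5]: (2.81+4.45)/2 × 1 = 3.63
  [1.5→2.5]: (4.45+4.20)/2 × 1 = 4.325
  [2.5→3.5]: (4.20+3.54)/2 × 1 = 3.87
  [3.5→6.5]: (3.54+1.83)/2 × 3 = 8.055
  Sum = 20.5825 mcg/mL·hr
oral suspension tail: 1.83/0.231 = 7.922; AUC_ev,0→∞ = 20.5825 + 7.922 = 28.5045 mcg/mL·hr
F = (AUC_ev/D_ev)/(AUC_iv/D_iv) = (28.5045/375)/(272.52175/150) = 0.076012/1.81681 = 0.0418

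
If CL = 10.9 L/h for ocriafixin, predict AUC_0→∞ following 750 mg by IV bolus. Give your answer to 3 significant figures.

AUC_0→∞ = Dose_iv / CL
        = 750 / 10.9 = 68.8073 mg/L·h

AUC = 68.8 mg/L·h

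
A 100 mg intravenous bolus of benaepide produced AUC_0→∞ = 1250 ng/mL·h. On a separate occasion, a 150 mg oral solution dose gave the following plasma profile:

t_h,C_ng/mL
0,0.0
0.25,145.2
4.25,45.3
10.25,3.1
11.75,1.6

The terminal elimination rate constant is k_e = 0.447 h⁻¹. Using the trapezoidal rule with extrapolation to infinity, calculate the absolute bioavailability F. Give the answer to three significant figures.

Trapezoidal AUC_0→11.75 (oral solution):
  [0→0.25]: (0.0+145.2)/2 × 0.25 = 18.15
  [0.25→4.25]: (145.2+45.3)/2 × 4 = 381.0
  [4.25→10.25]: (45.3+3.1)/2 × 6 = 145.2
  [10.25→11.75]: (3.1+1.6)/2 × 1.5 = 3.525
  Sum = 547.875 ng/mL·h
Tail: C_last/k_e = 1.6/0.447 = 3.579
AUC_0→∞ (oral solution) = 547.875 + 3.579 = 551.454 ng/mL·h
F = (AUC_ev/D_ev)/(AUC_iv/D_iv) = (551.454/150)/(1250/100) = 3.67636/12.5 = 0.2941

F = 0.294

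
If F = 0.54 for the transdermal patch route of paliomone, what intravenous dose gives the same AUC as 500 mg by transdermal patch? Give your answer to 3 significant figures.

D_iv = 270 mg

Systemic exposure from an extravascular dose = F × D_ev, so the equivalent IV dose is F × D_ev.
D_iv = F × D_ev = 0.54 × 500 = 270 mg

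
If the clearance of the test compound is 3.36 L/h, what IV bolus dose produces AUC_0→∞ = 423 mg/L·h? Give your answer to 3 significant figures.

Dose = 1420 mg

Dose_iv = CL × AUC_0→∞
     = 3.36 × 423 = 1421.28 mg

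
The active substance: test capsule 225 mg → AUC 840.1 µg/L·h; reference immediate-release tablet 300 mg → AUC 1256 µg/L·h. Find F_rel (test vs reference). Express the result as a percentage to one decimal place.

F_rel = (AUC_test/D_test) / (AUC_ref/D_ref)
      = (840.1/225) / (1256/300)
      = 3.73378 / 4.18667 = 0.8918 = 89.18%

F_rel = 89.2%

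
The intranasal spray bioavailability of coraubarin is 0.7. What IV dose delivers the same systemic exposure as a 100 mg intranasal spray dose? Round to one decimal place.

Systemic exposure from an extravascular dose = F × D_ev, so the equivalent IV dose is F × D_ev.
D_iv = F × D_ev = 0.7 × 100 = 70 mg

D_iv = 70.0 mg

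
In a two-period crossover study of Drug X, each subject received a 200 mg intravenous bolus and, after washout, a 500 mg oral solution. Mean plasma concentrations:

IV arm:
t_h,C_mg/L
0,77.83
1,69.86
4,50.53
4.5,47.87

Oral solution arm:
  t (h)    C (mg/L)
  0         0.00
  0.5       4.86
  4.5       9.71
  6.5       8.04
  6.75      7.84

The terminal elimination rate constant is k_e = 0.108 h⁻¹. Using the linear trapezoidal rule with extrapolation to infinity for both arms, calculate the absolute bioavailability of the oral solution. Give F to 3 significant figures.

F = 0.0679

Trapezoidal AUC_0→4.5 (IV):
  [0→1]: (77.83+69.86)/2 × 1 = 73.845
  [1→4]: (69.86+50.53)/2 × 3 = 180.585
  [4→4.5]: (50.53+47.87)/2 × 0.5 = 24.6
  Sum = 279.03 mg/L·h
IV tail: 47.87/0.108 = 443.241; AUC_iv,0→∞ = 279.03 + 443.241 = 722.271 mg/L·h
Trapezoidal AUC_0→6.75 (oral solution):
  [0→0.5]: (0.00+4.86)/2 × 0.5 = 1.215
  [0.5→4.5]: (4.86+9.71)/2 × 4 = 29.14
  [4.5→6.5]: (9.71+8.04)/2 × 2 = 17.75
  [6.5→6.75]: (8.04+7.84)/2 × 0.25 = 1.985
  Sum = 50.09 mg/L·h
oral solution tail: 7.84/0.108 = 72.593; AUC_ev,0→∞ = 50.09 + 72.593 = 122.683 mg/L·h
F = (AUC_ev/D_ev)/(AUC_iv/D_iv) = (122.683/500)/(722.271/200) = 0.245366/3.611355 = 0.0679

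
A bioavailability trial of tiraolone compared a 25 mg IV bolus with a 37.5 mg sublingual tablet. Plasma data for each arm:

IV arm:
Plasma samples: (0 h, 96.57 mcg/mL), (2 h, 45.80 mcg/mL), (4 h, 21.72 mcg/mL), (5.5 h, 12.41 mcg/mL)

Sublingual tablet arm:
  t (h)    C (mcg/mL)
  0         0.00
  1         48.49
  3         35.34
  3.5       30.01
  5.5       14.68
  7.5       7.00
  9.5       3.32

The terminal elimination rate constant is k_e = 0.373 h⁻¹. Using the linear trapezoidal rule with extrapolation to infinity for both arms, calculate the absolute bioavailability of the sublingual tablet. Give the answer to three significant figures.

F = 0.521

Trapezoidal AUC_0→5.5 (IV):
  [0→2]: (96.57+45.80)/2 × 2 = 142.37
  [2→4]: (45.80+21.72)/2 × 2 = 67.52
  [4→5.5]: (21.72+12.41)/2 × 1.5 = 25.5975
  Sum = 235.4875 mcg/mL·h
IV tail: 12.41/0.373 = 33.271; AUC_iv,0→∞ = 235.4875 + 33.271 = 268.7585 mcg/mL·h
Trapezoidal AUC_0→9.5 (sublingual tablet):
  [0→1]: (0.00+48.49)/2 × 1 = 24.245
  [1→3]: (48.49+35.34)/2 × 2 = 83.83
  [3→3.5]: (35.34+30.01)/2 × 0.5 = 16.3375
  [3.5→5.5]: (30.01+14.68)/2 × 2 = 44.69
  [5.5→7.5]: (14.68+7.00)/2 × 2 = 21.68
  [7.5→9.5]: (7.00+3.32)/2 × 2 = 10.32
  Sum = 201.1025 mcg/mL·h
sublingual tablet tail: 3.32/0.373 = 8.901; AUC_ev,0→∞ = 201.1025 + 8.901 = 210.0035 mcg/mL·h
F = (AUC_ev/D_ev)/(AUC_iv/D_iv) = (210.0035/37.5)/(268.7585/25) = 5.60009/10.75034 = 0.5209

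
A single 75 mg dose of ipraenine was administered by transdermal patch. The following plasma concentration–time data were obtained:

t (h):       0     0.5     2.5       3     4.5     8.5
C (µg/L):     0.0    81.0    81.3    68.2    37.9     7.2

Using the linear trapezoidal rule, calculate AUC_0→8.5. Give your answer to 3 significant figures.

AUC = 390 µg/L·h

Trapezoidal AUC_0→8.5:
  [0→0.5]: (0.0+81.0)/2 × 0.5 = 20.25
  [0.5→2.5]: (81.0+81.3)/2 × 2 = 162.3
  [2.5→3]: (81.3+68.2)/2 × 0.5 = 37.375
  [3→4.5]: (68.2+37.9)/2 × 1.5 = 79.575
  [4.5→8.5]: (37.9+7.2)/2 × 4 = 90.2
  Sum = 389.7 µg/L·h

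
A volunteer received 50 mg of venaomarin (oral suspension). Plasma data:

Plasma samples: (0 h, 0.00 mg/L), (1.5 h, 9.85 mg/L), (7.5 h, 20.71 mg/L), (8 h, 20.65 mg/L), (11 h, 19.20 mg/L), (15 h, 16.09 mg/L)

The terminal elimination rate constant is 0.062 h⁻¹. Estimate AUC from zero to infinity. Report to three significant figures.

Trapezoidal AUC_0→15:
  [0→1.5]: (0.00+9.85)/2 × 1.5 = 7.3875
  [1.5→7.5]: (9.85+20.71)/2 × 6 = 91.68
  [7.5→8]: (20.71+20.65)/2 × 0.5 = 10.34
  [8→11]: (20.65+19.20)/2 × 3 = 59.775
  [11→15]: (19.20+16.09)/2 × 4 = 70.58
  Sum = 239.7625 mg/L·h
Extrapolated tail: C_last / k_e = 16.09 / 0.062 = 259.516
AUC_0→∞ = 239.7625 + 259.516 = 499.2785 mg/L·h

AUC = 499 mg/L·h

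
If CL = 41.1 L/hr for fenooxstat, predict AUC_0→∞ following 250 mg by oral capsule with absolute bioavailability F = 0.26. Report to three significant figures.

AUC_0→∞ = F × Dose / CL
        = 0.26 × 250 / 41.1 = 1.58151 mg/L·hr

AUC = 1.58 mg/L·hr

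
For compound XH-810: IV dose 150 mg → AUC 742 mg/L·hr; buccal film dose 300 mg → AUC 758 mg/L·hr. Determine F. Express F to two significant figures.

F = 0.51

F = (AUC_ev / D_ev) / (AUC_iv / D_iv)
  = (758/300) / (742/150)
  = 2.52667 / 4.94667 = 0.5108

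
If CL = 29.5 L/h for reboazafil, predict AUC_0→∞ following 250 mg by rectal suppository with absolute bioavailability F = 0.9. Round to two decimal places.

AUC_0→∞ = F × Dose / CL
        = 0.9 × 250 / 29.5 = 7.62712 mg/L·h

AUC = 7.63 mg/L·h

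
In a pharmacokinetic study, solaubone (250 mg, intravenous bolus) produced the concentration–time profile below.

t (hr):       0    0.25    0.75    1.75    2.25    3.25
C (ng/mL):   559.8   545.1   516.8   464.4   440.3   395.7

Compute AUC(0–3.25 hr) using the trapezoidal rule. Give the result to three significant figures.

AUC = 1540 ng/mL·hr

Trapezoidal AUC_0→3.25:
  [0→0.25]: (559.8+545.1)/2 × 0.25 = 138.1125
  [0.25→0.75]: (545.1+516.8)/2 × 0.5 = 265.475
  [0.75→1.75]: (516.8+464.4)/2 × 1 = 490.6
  [1.75→2.25]: (464.4+440.3)/2 × 0.5 = 226.175
  [2.25→3.25]: (440.3+395.7)/2 × 1 = 418.0
  Sum = 1538.3625 ng/mL·hr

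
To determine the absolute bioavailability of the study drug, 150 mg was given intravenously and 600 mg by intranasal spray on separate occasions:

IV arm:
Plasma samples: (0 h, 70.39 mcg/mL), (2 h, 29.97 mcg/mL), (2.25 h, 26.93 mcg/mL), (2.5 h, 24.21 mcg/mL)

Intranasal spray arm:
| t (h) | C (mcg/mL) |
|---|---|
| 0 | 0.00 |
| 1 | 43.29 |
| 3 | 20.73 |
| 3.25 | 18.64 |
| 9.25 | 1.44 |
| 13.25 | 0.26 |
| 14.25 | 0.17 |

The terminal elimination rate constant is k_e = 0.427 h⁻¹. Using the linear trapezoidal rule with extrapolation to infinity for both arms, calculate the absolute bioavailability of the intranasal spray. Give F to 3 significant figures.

F = 0.227

Trapezoidal AUC_0→2.5 (IV):
  [0→2]: (70.39+29.97)/2 × 2 = 100.36
  [2→2.25]: (29.97+26.93)/2 × 0.25 = 7.1125
  [2.25→2.5]: (26.93+24.21)/2 × 0.25 = 6.3925
  Sum = 113.865 mcg/mL·h
IV tail: 24.21/0.427 = 56.698; AUC_iv,0→∞ = 113.865 + 56.698 = 170.563 mcg/mL·h
Trapezoidal AUC_0→14.25 (intranasal spray):
  [0→1]: (0.00+43.29)/2 × 1 = 21.645
  [1→3]: (43.29+20.73)/2 × 2 = 64.02
  [3→3.25]: (20.73+18.64)/2 × 0.25 = 4.92125
  [3.25→9.25]: (18.64+1.44)/2 × 6 = 60.24
  [9.25→13.25]: (1.44+0.26)/2 × 4 = 3.4
  [13.25→14.25]: (0.26+0.17)/2 × 1 = 0.215
  Sum = 154.44125 mcg/mL·h
intranasal spray tail: 0.17/0.427 = 0.398; AUC_ev,0→∞ = 154.44125 + 0.398 = 154.83925 mcg/mL·h
F = (AUC_ev/D_ev)/(AUC_iv/D_iv) = (154.83925/600)/(170.563/150) = 0.258065/1.13709 = 0.2270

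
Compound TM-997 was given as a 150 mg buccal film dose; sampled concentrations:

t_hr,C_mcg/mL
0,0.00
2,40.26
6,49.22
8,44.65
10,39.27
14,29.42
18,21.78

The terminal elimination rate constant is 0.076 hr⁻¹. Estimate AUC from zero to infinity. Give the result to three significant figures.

AUC = 923 mcg/mL·hr

Trapezoidal AUC_0→18:
  [0→2]: (0.00+40.26)/2 × 2 = 40.26
  [2→6]: (40.26+49.22)/2 × 4 = 178.96
  [6→8]: (49.22+44.65)/2 × 2 = 93.87
  [8→10]: (44.65+39.27)/2 × 2 = 83.92
  [10→14]: (39.27+29.42)/2 × 4 = 137.38
  [14→18]: (29.42+21.78)/2 × 4 = 102.4
  Sum = 636.79 mcg/mL·hr
Extrapolated tail: C_last / k_e = 21.78 / 0.076 = 286.579
AUC_0→∞ = 636.79 + 286.579 = 923.369 mcg/mL·hr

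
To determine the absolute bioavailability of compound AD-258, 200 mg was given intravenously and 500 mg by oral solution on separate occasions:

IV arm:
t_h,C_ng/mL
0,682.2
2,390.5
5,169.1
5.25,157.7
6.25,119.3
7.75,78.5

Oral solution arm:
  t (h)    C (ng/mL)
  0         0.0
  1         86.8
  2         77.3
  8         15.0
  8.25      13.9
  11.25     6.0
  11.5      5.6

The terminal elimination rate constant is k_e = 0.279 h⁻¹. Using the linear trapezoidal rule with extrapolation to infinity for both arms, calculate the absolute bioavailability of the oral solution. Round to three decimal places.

Trapezoidal AUC_0→7.75 (IV):
  [0→2]: (682.2+390.5)/2 × 2 = 1072.7
  [2→5]: (390.5+169.1)/2 × 3 = 839.4
  [5→5.25]: (169.1+157.7)/2 × 0.25 = 40.85
  [5.25→6.25]: (157.7+119.3)/2 × 1 = 138.5
  [6.25→7.75]: (119.3+78.5)/2 × 1.5 = 148.35
  Sum = 2239.8 ng/mL·h
IV tail: 78.5/0.279 = 281.362; AUC_iv,0→∞ = 2239.8 + 281.362 = 2521.162 ng/mL·h
Trapezoidal AUC_0→11.5 (oral solution):
  [0→1]: (0.0+86.8)/2 × 1 = 43.4
  [1→2]: (86.8+77.3)/2 × 1 = 82.05
  [2→8]: (77.3+15.0)/2 × 6 = 276.9
  [8→8.25]: (15.0+13.9)/2 × 0.25 = 3.6125
  [8.25→11.25]: (13.9+6.0)/2 × 3 = 29.85
  [11.25→11.5]: (6.0+5.6)/2 × 0.25 = 1.45
  Sum = 437.2625 ng/mL·h
oral solution tail: 5.6/0.279 = 20.072; AUC_ev,0→∞ = 437.2625 + 20.072 = 457.3345 ng/mL·h
F = (AUC_ev/D_ev)/(AUC_iv/D_iv) = (457.3345/500)/(2521.162/200) = 0.914669/12.60581 = 0.0726

F = 0.073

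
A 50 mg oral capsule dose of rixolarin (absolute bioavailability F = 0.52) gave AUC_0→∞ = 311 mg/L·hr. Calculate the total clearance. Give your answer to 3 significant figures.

CL = 0.0836 L/hr

CL = F × Dose / AUC_0→∞
   = 0.52 × 50 / 311 = 0.0836013 L/hr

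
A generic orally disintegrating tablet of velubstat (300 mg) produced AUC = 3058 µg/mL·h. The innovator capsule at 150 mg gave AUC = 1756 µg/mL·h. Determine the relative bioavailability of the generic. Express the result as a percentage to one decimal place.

F_rel = 87.1%

F_rel = (AUC_test/D_test) / (AUC_ref/D_ref)
      = (3058/300) / (1756/150)
      = 10.1933 / 11.7067 = 0.8707 = 87.07%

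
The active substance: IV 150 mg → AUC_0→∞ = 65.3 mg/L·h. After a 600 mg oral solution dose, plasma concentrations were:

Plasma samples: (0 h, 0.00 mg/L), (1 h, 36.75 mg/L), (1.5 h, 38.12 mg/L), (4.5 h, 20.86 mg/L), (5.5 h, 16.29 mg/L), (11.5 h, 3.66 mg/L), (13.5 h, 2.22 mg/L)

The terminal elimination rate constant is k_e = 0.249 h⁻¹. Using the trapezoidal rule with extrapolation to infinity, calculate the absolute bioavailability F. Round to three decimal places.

Trapezoidal AUC_0→13.5 (oral solution):
  [0→1]: (0.00+36.75)/2 × 1 = 18.375
  [1→1.5]: (36.75+38.12)/2 × 0.5 = 18.7175
  [1.5→4.5]: (38.12+20.86)/2 × 3 = 88.47
  [4.5→5.5]: (20.86+16.29)/2 × 1 = 18.575
  [5.5→11.5]: (16.29+3.66)/2 × 6 = 59.85
  [11.5→13.5]: (3.66+2.22)/2 × 2 = 5.88
  Sum = 209.8675 mg/L·h
Tail: C_last/k_e = 2.22/0.249 = 8.916
AUC_0→∞ (oral solution) = 209.8675 + 8.916 = 218.7835 mg/L·h
F = (AUC_ev/D_ev)/(AUC_iv/D_iv) = (218.7835/600)/(65.3/150) = 0.364639/0.435333 = 0.8376

F = 0.838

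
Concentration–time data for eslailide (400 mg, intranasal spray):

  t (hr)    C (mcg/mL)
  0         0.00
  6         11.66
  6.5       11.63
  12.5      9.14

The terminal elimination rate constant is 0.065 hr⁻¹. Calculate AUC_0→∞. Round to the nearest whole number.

Trapezoidal AUC_0→12.5:
  [0→6]: (0.00+11.66)/2 × 6 = 34.98
  [6→6.5]: (11.66+11.63)/2 × 0.5 = 5.8225
  [6.5→12.5]: (11.63+9.14)/2 × 6 = 62.31
  Sum = 103.1125 mcg/mL·hr
Extrapolated tail: C_last / k_e = 9.14 / 0.065 = 140.615
AUC_0→∞ = 103.1125 + 140.615 = 243.7275 mcg/mL·hr

AUC = 244 mcg/mL·hr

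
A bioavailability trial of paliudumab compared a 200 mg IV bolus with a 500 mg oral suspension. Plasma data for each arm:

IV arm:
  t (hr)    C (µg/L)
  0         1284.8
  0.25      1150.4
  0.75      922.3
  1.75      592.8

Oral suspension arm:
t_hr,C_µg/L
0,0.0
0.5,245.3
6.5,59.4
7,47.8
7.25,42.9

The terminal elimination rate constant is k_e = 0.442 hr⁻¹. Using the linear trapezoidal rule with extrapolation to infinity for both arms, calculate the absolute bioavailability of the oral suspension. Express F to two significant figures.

Trapezoidal AUC_0→1.75 (IV):
  [0→0.25]: (1284.8+1150.4)/2 × 0.25 = 304.4
  [0.25→0.75]: (1150.4+922.3)/2 × 0.5 = 518.175
  [0.75→1.75]: (922.3+592.8)/2 × 1 = 757.55
  Sum = 1580.125 µg/L·hr
IV tail: 592.8/0.442 = 1341.176; AUC_iv,0→∞ = 1580.125 + 1341.176 = 2921.301 µg/L·hr
Trapezoidal AUC_0→7.25 (oral suspension):
  [0→0.5]: (0.0+245.3)/2 × 0.5 = 61.325
  [0.5→6.5]: (245.3+59.4)/2 × 6 = 914.1
  [6.5→7]: (59.4+47.8)/2 × 0.5 = 26.8
  [7→7.25]: (47.8+42.9)/2 × 0.25 = 11.3375
  Sum = 1013.5625 µg/L·hr
oral suspension tail: 42.9/0.442 = 97.059; AUC_ev,0→∞ = 1013.5625 + 97.059 = 1110.6215 µg/L·hr
F = (AUC_ev/D_ev)/(AUC_iv/D_iv) = (1110.6215/500)/(2921.301/200) = 2.221243/14.606505 = 0.1521

F = 0.15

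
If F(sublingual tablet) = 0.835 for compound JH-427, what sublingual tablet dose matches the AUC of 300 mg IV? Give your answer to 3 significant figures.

D_sublingual = 359 mg

For equal systemic exposure: F × D_ev = D_iv
D_ev = D_iv / F = 300 / 0.835 = 359.281 mg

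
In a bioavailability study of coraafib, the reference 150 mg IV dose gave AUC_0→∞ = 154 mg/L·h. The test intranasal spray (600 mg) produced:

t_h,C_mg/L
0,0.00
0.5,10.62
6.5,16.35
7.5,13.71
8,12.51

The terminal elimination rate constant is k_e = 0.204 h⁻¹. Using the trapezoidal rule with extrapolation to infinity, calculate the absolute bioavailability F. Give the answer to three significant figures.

F = 0.270

Trapezoidal AUC_0→8 (intranasal spray):
  [0→0.5]: (0.00+10.62)/2 × 0.5 = 2.655
  [0.5→6.5]: (10.62+16.35)/2 × 6 = 80.91
  [6.5→7.5]: (16.35+13.71)/2 × 1 = 15.03
  [7.5→8]: (13.71+12.51)/2 × 0.5 = 6.555
  Sum = 105.15 mg/L·h
Tail: C_last/k_e = 12.51/0.204 = 61.324
AUC_0→∞ (intranasal spray) = 105.15 + 61.324 = 166.474 mg/L·h
F = (AUC_ev/D_ev)/(AUC_iv/D_iv) = (166.474/600)/(154/150) = 0.277457/1.02667 = 0.2702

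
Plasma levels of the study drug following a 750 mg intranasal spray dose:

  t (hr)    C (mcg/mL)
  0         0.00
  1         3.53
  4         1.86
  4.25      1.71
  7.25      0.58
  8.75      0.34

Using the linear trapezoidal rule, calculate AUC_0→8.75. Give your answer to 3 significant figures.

AUC = 14.4 mcg/mL·hr

Trapezoidal AUC_0→8.75:
  [0→1]: (0.00+3.53)/2 × 1 = 1.765
  [1→4]: (3.53+1.86)/2 × 3 = 8.085
  [4→4.25]: (1.86+1.71)/2 × 0.25 = 0.44625
  [4.25→7.25]: (1.71+0.58)/2 × 3 = 3.435
  [7.25→8.75]: (0.58+0.34)/2 × 1.5 = 0.69
  Sum = 14.42125 mcg/mL·hr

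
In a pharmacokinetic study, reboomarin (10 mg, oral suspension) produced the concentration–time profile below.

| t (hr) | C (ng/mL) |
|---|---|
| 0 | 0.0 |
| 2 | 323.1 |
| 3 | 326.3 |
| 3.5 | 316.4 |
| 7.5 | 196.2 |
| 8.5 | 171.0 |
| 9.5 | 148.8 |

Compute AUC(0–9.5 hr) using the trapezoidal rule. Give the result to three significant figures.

Trapezoidal AUC_0→9.5:
  [0→2]: (0.0+323.1)/2 × 2 = 323.1
  [2→3]: (323.1+326.3)/2 × 1 = 324.7
  [3→3.5]: (326.3+316.4)/2 × 0.5 = 160.675
  [3.5→7.5]: (316.4+196.2)/2 × 4 = 1025.2
  [7.5→8.5]: (196.2+171.0)/2 × 1 = 183.6
  [8.5→9.5]: (171.0+148.8)/2 × 1 = 159.9
  Sum = 2177.175 ng/mL·hr

AUC = 2180 ng/mL·hr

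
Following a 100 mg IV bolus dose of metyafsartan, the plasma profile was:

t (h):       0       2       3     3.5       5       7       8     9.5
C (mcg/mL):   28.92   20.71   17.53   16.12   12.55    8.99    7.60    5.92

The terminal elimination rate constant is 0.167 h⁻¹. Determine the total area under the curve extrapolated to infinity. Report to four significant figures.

AUC = 174.1 mcg/mL·h

Trapezoidal AUC_0→9.5:
  [0→2]: (28.92+20.71)/2 × 2 = 49.63
  [2→3]: (20.71+17.53)/2 × 1 = 19.12
  [3→3.5]: (17.53+16.12)/2 × 0.5 = 8.4125
  [3.5→5]: (16.12+12.55)/2 × 1.5 = 21.5025
  [5→7]: (12.55+8.99)/2 × 2 = 21.54
  [7→8]: (8.99+7.60)/2 × 1 = 8.295
  [8→9.5]: (7.60+5.92)/2 × 1.5 = 10.14
  Sum = 138.64 mcg/mL·h
Extrapolated tail: C_last / k_e = 5.92 / 0.167 = 35.449
AUC_0→∞ = 138.64 + 35.449 = 174.089 mcg/mL·h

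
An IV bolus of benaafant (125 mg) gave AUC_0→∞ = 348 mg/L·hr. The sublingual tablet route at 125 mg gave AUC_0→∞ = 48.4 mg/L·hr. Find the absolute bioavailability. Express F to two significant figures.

F = (AUC_ev / D_ev) / (AUC_iv / D_iv)
  = (48.4/125) / (348/125)
  = 0.3872 / 2.784 = 0.1391

F = 0.14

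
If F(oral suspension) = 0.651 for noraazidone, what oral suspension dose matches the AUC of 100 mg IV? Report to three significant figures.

D_oral = 154 mg

For equal systemic exposure: F × D_ev = D_iv
D_ev = D_iv / F = 100 / 0.651 = 153.61 mg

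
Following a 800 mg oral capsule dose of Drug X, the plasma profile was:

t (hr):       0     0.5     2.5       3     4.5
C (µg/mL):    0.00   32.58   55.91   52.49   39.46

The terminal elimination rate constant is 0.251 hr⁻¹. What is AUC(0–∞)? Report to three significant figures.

Trapezoidal AUC_0→4.5:
  [0→0.5]: (0.00+32.58)/2 × 0.5 = 8.145
  [0.5→2.5]: (32.58+55.91)/2 × 2 = 88.49
  [2.5→3]: (55.91+52.49)/2 × 0.5 = 27.1
  [3→4.5]: (52.49+39.46)/2 × 1.5 = 68.9625
  Sum = 192.6975 µg/mL·hr
Extrapolated tail: C_last / k_e = 39.46 / 0.251 = 157.211
AUC_0→∞ = 192.6975 + 157.211 = 349.9085 µg/mL·hr

AUC = 350 µg/mL·hr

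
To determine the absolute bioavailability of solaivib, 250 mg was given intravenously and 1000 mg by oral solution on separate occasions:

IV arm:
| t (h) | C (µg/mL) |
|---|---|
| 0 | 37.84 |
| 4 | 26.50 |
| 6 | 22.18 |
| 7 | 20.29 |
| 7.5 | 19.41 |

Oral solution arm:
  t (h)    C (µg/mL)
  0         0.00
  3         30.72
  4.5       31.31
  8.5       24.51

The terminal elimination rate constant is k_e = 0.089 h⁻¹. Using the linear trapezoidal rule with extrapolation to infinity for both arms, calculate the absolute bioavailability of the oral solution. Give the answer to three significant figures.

Trapezoidal AUC_0→7.5 (IV):
  [0→4]: (37.84+26.50)/2 × 4 = 128.68
  [4→6]: (26.50+22.18)/2 × 2 = 48.68
  [6→7]: (22.18+20.29)/2 × 1 = 21.235
  [7→7.5]: (20.29+19.41)/2 × 0.5 = 9.925
  Sum = 208.52 µg/mL·h
IV tail: 19.41/0.089 = 218.090; AUC_iv,0→∞ = 208.52 + 218.090 = 426.61 µg/mL·h
Trapezoidal AUC_0→8.5 (oral solution):
  [0→3]: (0.00+30.72)/2 × 3 = 46.08
  [3→4.5]: (30.72+31.31)/2 × 1.5 = 46.5225
  [4.5→8.5]: (31.31+24.51)/2 × 4 = 111.64
  Sum = 204.2425 µg/mL·h
oral solution tail: 24.51/0.089 = 275.393; AUC_ev,0→∞ = 204.2425 + 275.393 = 479.6355 µg/mL·h
F = (AUC_ev/D_ev)/(AUC_iv/D_iv) = (479.6355/1000)/(426.61/250) = 0.4796355/1.70644 = 0.2811

F = 0.281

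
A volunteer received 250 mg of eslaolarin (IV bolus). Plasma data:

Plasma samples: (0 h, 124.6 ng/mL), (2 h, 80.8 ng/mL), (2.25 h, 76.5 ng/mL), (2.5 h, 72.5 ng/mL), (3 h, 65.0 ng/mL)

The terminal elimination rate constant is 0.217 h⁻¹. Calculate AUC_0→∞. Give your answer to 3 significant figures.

Trapezoidal AUC_0→3:
  [0→2]: (124.6+80.8)/2 × 2 = 205.4
  [2→2.25]: (80.8+76.5)/2 × 0.25 = 19.6625
  [2.25→2.5]: (76.5+72.5)/2 × 0.25 = 18.625
  [2.5→3]: (72.5+65.0)/2 × 0.5 = 34.375
  Sum = 278.0625 ng/mL·h
Extrapolated tail: C_last / k_e = 65.0 / 0.217 = 299.539
AUC_0→∞ = 278.0625 + 299.539 = 577.6015 ng/mL·h

AUC = 578 ng/mL·h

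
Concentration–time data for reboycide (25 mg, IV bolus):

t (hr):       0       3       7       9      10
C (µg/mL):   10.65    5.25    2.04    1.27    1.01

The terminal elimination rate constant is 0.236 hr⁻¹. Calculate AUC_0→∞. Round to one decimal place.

Trapezoidal AUC_0→10:
  [0→3]: (10.65+5.25)/2 × 3 = 23.85
  [3→7]: (5.25+2.04)/2 × 4 = 14.58
  [7→9]: (2.04+1.27)/2 × 2 = 3.31
  [9→10]: (1.27+1.01)/2 × 1 = 1.14
  Sum = 42.88 µg/mL·hr
Extrapolated tail: C_last / k_e = 1.01 / 0.236 = 4.280
AUC_0→∞ = 42.88 + 4.280 = 47.16 µg/mL·hr

AUC = 47.2 µg/mL·hr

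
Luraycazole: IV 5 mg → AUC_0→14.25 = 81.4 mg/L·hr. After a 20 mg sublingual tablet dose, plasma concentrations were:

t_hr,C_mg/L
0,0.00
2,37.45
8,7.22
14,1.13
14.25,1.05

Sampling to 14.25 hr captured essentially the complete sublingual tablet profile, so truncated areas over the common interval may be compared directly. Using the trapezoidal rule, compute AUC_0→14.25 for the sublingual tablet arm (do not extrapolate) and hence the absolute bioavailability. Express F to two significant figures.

F = 0.60

Trapezoidal AUC_0→14.25 (sublingual tablet):
  [0→2]: (0.00+37.45)/2 × 2 = 37.45
  [2→8]: (37.45+7.22)/2 × 6 = 134.01
  [8→14]: (7.22+1.13)/2 × 6 = 25.05
  [14→14.25]: (1.13+1.05)/2 × 0.25 = 0.2725
  Sum = 196.7825 mg/L·hr
F = (AUC_ev/D_ev)/(AUC_iv/D_iv) = (196.7825/20)/(81.4/5) = 9.839125/16.28 = 0.6044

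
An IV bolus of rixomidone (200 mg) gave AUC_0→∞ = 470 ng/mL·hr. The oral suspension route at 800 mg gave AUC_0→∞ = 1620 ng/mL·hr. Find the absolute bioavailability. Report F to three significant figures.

F = (AUC_ev / D_ev) / (AUC_iv / D_iv)
  = (1620/800) / (470/200)
  = 2.025 / 2.35 = 0.8617

F = 0.862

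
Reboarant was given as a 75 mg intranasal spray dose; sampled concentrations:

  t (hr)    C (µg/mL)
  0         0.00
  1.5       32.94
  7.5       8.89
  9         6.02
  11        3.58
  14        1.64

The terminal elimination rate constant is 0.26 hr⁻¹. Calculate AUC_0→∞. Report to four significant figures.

AUC = 185.1 µg/mL·hr

Trapezoidal AUC_0→14:
  [0→1.5]: (0.00+32.94)/2 × 1.5 = 24.705
  [1.5→7.5]: (32.94+8.89)/2 × 6 = 125.49
  [7.5→9]: (8.89+6.02)/2 × 1.5 = 11.1825
  [9→11]: (6.02+3.58)/2 × 2 = 9.6
  [11→14]: (3.58+1.64)/2 × 3 = 7.83
  Sum = 178.8075 µg/mL·hr
Extrapolated tail: C_last / k_e = 1.64 / 0.26 = 6.308
AUC_0→∞ = 178.8075 + 6.308 = 185.1155 µg/mL·hr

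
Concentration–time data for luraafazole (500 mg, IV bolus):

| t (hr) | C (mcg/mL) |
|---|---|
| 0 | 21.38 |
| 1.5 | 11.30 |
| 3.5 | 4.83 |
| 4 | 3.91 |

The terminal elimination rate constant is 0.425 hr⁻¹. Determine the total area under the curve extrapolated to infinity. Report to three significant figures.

Trapezoidal AUC_0→4:
  [0→1.5]: (21.38+11.30)/2 × 1.5 = 24.51
  [1.5→3.5]: (11.30+4.83)/2 × 2 = 16.13
  [3.5→4]: (4.83+3.91)/2 × 0.5 = 2.185
  Sum = 42.825 mcg/mL·hr
Extrapolated tail: C_last / k_e = 3.91 / 0.425 = 9.200
AUC_0→∞ = 42.825 + 9.200 = 52.025 mcg/mL·hr

AUC = 52.0 mcg/mL·hr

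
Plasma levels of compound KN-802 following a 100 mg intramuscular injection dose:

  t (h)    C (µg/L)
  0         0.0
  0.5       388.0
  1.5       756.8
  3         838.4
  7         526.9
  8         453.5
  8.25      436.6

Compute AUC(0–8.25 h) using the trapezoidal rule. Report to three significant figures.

Trapezoidal AUC_0→8.25:
  [0→0.5]: (0.0+388.0)/2 × 0.5 = 97.0
  [0.5→1.5]: (388.0+756.8)/2 × 1 = 572.4
  [1.5→3]: (756.8+838.4)/2 × 1.5 = 1196.4
  [3→7]: (838.4+526.9)/2 × 4 = 2730.6
  [7→8]: (526.9+453.5)/2 × 1 = 490.2
  [8→8.25]: (453.5+436.6)/2 × 0.25 = 111.2625
  Sum = 5197.8625 µg/L·h

AUC = 5200 µg/L·h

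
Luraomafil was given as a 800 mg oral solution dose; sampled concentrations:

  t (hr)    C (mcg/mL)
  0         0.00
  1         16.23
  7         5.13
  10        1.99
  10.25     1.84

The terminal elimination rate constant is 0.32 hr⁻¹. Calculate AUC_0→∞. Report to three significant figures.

AUC = 89.1 mcg/mL·hr

Trapezoidal AUC_0→10.25:
  [0→1]: (0.00+16.23)/2 × 1 = 8.115
  [1→7]: (16.23+5.13)/2 × 6 = 64.08
  [7→10]: (5.13+1.99)/2 × 3 = 10.68
  [10→10.25]: (1.99+1.84)/2 × 0.25 = 0.47875
  Sum = 83.35375 mcg/mL·hr
Extrapolated tail: C_last / k_e = 1.84 / 0.32 = 5.750
AUC_0→∞ = 83.35375 + 5.750 = 89.10375 mcg/mL·hr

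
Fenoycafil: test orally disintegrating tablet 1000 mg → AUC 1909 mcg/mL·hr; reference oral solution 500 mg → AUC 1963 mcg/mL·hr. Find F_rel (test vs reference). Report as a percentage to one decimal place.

F_rel = (AUC_test/D_test) / (AUC_ref/D_ref)
      = (1909/1000) / (1963/500)
      = 1.909 / 3.926 = 0.4862 = 48.62%

F_rel = 48.6%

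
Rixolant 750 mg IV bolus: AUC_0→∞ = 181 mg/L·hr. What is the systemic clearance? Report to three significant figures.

CL = 4.14 L/hr

CL = Dose_iv / AUC_0→∞
   = 750 / 181 = 4.14365 L/hr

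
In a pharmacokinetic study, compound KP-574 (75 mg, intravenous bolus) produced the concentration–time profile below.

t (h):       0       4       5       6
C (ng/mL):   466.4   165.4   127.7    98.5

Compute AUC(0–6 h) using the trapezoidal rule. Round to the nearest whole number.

AUC = 1523 ng/mL·h

Trapezoidal AUC_0→6:
  [0→4]: (466.4+165.4)/2 × 4 = 1263.6
  [4→5]: (165.4+127.7)/2 × 1 = 146.55
  [5→6]: (127.7+98.5)/2 × 1 = 113.1
  Sum = 1523.25 ng/mL·h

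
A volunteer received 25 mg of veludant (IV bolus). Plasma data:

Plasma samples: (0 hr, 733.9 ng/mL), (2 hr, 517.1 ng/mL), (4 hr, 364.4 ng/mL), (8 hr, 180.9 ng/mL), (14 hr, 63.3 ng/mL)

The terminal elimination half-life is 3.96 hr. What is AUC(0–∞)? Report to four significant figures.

Trapezoidal AUC_0→14:
  [0→2]: (733.9+517.1)/2 × 2 = 1251.0
  [2→4]: (517.1+364.4)/2 × 2 = 881.5
  [4→8]: (364.4+180.9)/2 × 4 = 1090.6
  [8→14]: (180.9+63.3)/2 × 6 = 732.6
  Sum = 3955.7 ng/mL·hr
k_e = ln2 / t½ = 0.693147 / 3.96 = 0.1750 hr^-1
Extrapolated tail: C_last / k_e = 63.3 / 0.175 = 361.714
AUC_0→∞ = 3955.7 + 361.714 = 4317.414 ng/mL·hr

AUC = 4317 ng/mL·hr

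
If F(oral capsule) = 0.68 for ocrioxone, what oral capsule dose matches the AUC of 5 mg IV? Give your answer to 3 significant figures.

For equal systemic exposure: F × D_ev = D_iv
D_ev = D_iv / F = 5 / 0.68 = 7.35294 mg

D_oral = 7.35 mg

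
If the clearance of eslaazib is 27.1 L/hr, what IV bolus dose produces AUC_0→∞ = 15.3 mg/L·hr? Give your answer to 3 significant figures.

Dose = 415 mg

Dose_iv = CL × AUC_0→∞
     = 27.1 × 15.3 = 414.63 mg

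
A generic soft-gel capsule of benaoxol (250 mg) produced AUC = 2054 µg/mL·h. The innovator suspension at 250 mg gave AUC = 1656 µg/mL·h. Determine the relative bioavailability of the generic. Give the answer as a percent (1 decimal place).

F_rel = 124.0%

F_rel = (AUC_test/D_test) / (AUC_ref/D_ref)
      = (2054/250) / (1656/250)
      = 8.216 / 6.624 = 1.2403 = 124.03%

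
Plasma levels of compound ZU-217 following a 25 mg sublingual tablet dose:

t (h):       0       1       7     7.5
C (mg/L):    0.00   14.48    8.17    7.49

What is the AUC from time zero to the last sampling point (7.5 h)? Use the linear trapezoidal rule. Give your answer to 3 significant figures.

Trapezoidal AUC_0→7.5:
  [0→1]: (0.00+14.48)/2 × 1 = 7.24
  [1→7]: (14.48+8.17)/2 × 6 = 67.95
  [7→7.5]: (8.17+7.49)/2 × 0.5 = 3.915
  Sum = 79.105 mg/L·h

AUC = 79.1 mg/L·h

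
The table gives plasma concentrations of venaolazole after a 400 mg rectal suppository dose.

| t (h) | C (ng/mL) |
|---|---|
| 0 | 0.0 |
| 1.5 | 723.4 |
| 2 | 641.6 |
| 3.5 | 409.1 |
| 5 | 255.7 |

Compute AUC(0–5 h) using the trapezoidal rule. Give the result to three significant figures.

Trapezoidal AUC_0→5:
  [0→1.5]: (0.0+723.4)/2 × 1.5 = 542.55
  [1.5→2]: (723.4+641.6)/2 × 0.5 = 341.25
  [2→3.5]: (641.6+409.1)/2 × 1.5 = 788.025
  [3.5→5]: (409.1+255.7)/2 × 1.5 = 498.6
  Sum = 2170.425 ng/mL·h

AUC = 2170 ng/mL·h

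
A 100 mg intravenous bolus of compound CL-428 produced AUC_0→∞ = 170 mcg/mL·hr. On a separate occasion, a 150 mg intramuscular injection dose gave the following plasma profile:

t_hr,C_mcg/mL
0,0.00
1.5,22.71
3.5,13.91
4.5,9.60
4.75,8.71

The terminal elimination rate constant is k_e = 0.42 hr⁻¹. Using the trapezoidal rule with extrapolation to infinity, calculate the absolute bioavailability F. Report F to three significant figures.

F = 0.347

Trapezoidal AUC_0→4.75 (intramuscular injection):
  [0→1.5]: (0.00+22.71)/2 × 1.5 = 17.0325
  [1.5→3.5]: (22.71+13.91)/2 × 2 = 36.62
  [3.5→4.5]: (13.91+9.60)/2 × 1 = 11.755
  [4.5→4.75]: (9.60+8.71)/2 × 0.25 = 2.28875
  Sum = 67.69625 mcg/mL·hr
Tail: C_last/k_e = 8.71/0.42 = 20.738
AUC_0→∞ (intramuscular injection) = 67.69625 + 20.738 = 88.43425 mcg/mL·hr
F = (AUC_ev/D_ev)/(AUC_iv/D_iv) = (88.43425/150)/(170/100) = 0.589562/1.7 = 0.3468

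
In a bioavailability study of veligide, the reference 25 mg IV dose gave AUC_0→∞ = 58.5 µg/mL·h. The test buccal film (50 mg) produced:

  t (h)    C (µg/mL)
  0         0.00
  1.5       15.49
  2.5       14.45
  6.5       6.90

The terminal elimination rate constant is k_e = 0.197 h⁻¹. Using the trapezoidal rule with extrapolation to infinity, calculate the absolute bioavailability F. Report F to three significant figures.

Trapezoidal AUC_0→6.5 (buccal film):
  [0→1.5]: (0.00+15.49)/2 × 1.5 = 11.6175
  [1.5→2.5]: (15.49+14.45)/2 × 1 = 14.97
  [2.5→6.5]: (14.45+6.90)/2 × 4 = 42.7
  Sum = 69.2875 µg/mL·h
Tail: C_last/k_e = 6.90/0.197 = 35.025
AUC_0→∞ (buccal film) = 69.2875 + 35.025 = 104.3125 µg/mL·h
F = (AUC_ev/D_ev)/(AUC_iv/D_iv) = (104.3125/50)/(58.5/25) = 2.08625/2.34 = 0.8916

F = 0.892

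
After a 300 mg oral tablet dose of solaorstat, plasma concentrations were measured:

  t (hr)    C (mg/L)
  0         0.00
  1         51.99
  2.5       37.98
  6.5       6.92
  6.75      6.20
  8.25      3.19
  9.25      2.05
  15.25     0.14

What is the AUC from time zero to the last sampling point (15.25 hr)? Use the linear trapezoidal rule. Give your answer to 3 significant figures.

Trapezoidal AUC_0→15.25:
  [0→1]: (0.00+51.99)/2 × 1 = 25.995
  [1→2.5]: (51.99+37.98)/2 × 1.5 = 67.4775
  [2.5→6.5]: (37.98+6.92)/2 × 4 = 89.8
  [6.5→6.75]: (6.92+6.20)/2 × 0.25 = 1.64
  [6.75→8.25]: (6.20+3.19)/2 × 1.5 = 7.0425
  [8.25→9.25]: (3.19+2.05)/2 × 1 = 2.62
  [9.25→15.25]: (2.05+0.14)/2 × 6 = 6.57
  Sum = 201.145 mg/L·hr

AUC = 201 mg/L·hr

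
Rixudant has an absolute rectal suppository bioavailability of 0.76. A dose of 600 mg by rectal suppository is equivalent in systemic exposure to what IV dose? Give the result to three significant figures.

Systemic exposure from an extravascular dose = F × D_ev, so the equivalent IV dose is F × D_ev.
D_iv = F × D_ev = 0.76 × 600 = 456 mg

D_iv = 456 mg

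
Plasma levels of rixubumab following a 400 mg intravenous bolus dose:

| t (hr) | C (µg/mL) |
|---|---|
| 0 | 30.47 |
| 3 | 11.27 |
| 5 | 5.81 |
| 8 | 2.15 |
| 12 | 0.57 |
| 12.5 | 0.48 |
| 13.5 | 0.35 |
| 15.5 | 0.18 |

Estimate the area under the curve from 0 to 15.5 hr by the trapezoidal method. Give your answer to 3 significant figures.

AUC = 98.3 µg/mL·hr

Trapezoidal AUC_0→15.5:
  [0→3]: (30.47+11.27)/2 × 3 = 62.61
  [3→5]: (11.27+5.81)/2 × 2 = 17.08
  [5→8]: (5.81+2.15)/2 × 3 = 11.94
  [8→12]: (2.15+0.57)/2 × 4 = 5.44
  [12→12.5]: (0.57+0.48)/2 × 0.5 = 0.2625
  [12.5→13.5]: (0.48+0.35)/2 × 1 = 0.415
  [13.5→15.5]: (0.35+0.18)/2 × 2 = 0.53
  Sum = 98.2775 µg/mL·hr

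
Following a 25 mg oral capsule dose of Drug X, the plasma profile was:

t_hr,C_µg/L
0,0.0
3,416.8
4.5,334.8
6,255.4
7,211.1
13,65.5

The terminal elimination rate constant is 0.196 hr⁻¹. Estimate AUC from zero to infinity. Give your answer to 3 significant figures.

Trapezoidal AUC_0→13:
  [0→3]: (0.0+416.8)/2 × 3 = 625.2
  [3→4.5]: (416.8+334.8)/2 × 1.5 = 563.7
  [4.5→6]: (334.8+255.4)/2 × 1.5 = 442.65
  [6→7]: (255.4+211.1)/2 × 1 = 233.25
  [7→13]: (211.1+65.5)/2 × 6 = 829.8
  Sum = 2694.6 µg/L·hr
Extrapolated tail: C_last / k_e = 65.5 / 0.196 = 334.184
AUC_0→∞ = 2694.6 + 334.184 = 3028.784 µg/L·hr

AUC = 3030 µg/L·hr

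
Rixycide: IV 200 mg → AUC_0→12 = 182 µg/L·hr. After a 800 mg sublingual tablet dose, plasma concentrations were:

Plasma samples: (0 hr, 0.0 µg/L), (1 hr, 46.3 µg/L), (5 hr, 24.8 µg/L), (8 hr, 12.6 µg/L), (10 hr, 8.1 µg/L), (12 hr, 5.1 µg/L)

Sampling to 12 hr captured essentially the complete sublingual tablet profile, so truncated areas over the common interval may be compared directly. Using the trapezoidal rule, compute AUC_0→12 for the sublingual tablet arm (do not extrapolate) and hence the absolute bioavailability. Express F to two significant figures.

F = 0.35

Trapezoidal AUC_0→12 (sublingual tablet):
  [0→1]: (0.0+46.3)/2 × 1 = 23.15
  [1→5]: (46.3+24.8)/2 × 4 = 142.2
  [5→8]: (24.8+12.6)/2 × 3 = 56.1
  [8→10]: (12.6+8.1)/2 × 2 = 20.7
  [10→12]: (8.1+5.1)/2 × 2 = 13.2
  Sum = 255.35 µg/L·hr
F = (AUC_ev/D_ev)/(AUC_iv/D_iv) = (255.35/800)/(182/200) = 0.3191875/0.91 = 0.3508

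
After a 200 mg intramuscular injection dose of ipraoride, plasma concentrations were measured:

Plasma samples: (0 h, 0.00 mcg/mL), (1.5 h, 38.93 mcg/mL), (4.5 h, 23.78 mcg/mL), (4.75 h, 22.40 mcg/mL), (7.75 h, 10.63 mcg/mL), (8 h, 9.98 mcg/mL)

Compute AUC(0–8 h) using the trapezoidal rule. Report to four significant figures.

Trapezoidal AUC_0→8:
  [0→1.5]: (0.00+38.93)/2 × 1.5 = 29.1975
  [1.5→4.5]: (38.93+23.78)/2 × 3 = 94.065
  [4.5→4.75]: (23.78+22.40)/2 × 0.25 = 5.7725
  [4.75→7.75]: (22.40+10.63)/2 × 3 = 49.545
  [7.75→8]: (10.63+9.98)/2 × 0.25 = 2.57625
  Sum = 181.15625 mcg/mL·h

AUC = 181.2 mcg/mL·h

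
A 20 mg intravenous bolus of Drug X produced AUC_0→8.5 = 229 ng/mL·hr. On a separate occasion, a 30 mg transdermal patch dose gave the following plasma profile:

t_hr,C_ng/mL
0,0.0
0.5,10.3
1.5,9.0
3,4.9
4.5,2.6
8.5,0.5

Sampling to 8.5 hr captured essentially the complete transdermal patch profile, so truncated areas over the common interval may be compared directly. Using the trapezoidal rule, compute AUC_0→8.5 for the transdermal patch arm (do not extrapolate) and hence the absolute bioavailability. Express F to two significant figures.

F = 0.10

Trapezoidal AUC_0→8.5 (transdermal patch):
  [0→0.5]: (0.0+10.3)/2 × 0.5 = 2.575
  [0.5→1.5]: (10.3+9.0)/2 × 1 = 9.65
  [1.5→3]: (9.0+4.9)/2 × 1.5 = 10.425
  [3→4.5]: (4.9+2.6)/2 × 1.5 = 5.625
  [4.5→8.5]: (2.6+0.5)/2 × 4 = 6.2
  Sum = 34.475 ng/mL·hr
F = (AUC_ev/D_ev)/(AUC_iv/D_iv) = (34.475/30)/(229/20) = 1.14917/11.45 = 0.1004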